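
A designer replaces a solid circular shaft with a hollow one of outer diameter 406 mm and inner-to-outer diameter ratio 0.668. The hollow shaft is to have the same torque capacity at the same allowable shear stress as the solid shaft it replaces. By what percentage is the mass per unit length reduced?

Equal τ_max and T ⇒ the solid shaft needs d_s³ = d_o³(1−k⁴), so d_s = 406·(1−0.668⁴)^(1/3) = 377.0 mm.
Area ratio A_h/A_s = d_o²(1−k²)/d_s² = (1−k²)/(1−k⁴)^(2/3) = 0.6421.
Mass saving = 1 − 0.6421 = 35.8 %.

35.8 %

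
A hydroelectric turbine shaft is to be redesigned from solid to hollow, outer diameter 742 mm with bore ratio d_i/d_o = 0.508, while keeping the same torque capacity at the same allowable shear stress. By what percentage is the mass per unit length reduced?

22.3 %

Equal τ_max and T ⇒ the solid shaft needs d_s³ = d_o³(1−k⁴), so d_s = 742·(1−0.508⁴)^(1/3) = 725.1 mm.
Area ratio A_h/A_s = d_o²(1−k²)/d_s² = (1−k²)/(1−k⁴)^(2/3) = 0.7768.
Mass saving = 1 − 0.7768 = 22.3 %.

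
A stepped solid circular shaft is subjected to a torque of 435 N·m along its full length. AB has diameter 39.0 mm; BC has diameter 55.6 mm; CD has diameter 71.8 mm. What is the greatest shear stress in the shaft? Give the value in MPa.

Under the same torque, τ_max = 16T/(πd³) is largest where d is smallest — segment AB (d = 39.0 mm).
τ_max = 16·435.0/(π·(0.0390)³) = 3.735×10^7 Pa.

37.3 MPa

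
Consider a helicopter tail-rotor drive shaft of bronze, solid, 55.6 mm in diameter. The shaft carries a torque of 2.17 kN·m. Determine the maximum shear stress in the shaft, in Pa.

J = πd⁴/32 = π(0.0556)⁴/32 = 9.382×10^-7 m⁴.
τ_max = T·r/J = 2170 × 0.0278 / 9.382×10^-7 = 6.430×10^7 Pa.

6.43e7 Pa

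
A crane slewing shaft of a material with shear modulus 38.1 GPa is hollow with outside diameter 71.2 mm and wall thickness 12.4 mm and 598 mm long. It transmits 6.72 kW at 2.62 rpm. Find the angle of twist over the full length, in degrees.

10.7°

ω = 2π·2.62/60 = 0.2744 rad/s, so T = P/ω = 6.72×10³ / 0.2744 = 24490 N·m.
J = π(d_o⁴ − d_i⁴)/32 = π(0.0712⁴ − 0.0464⁴)/32 = 2.068×10^-6 m⁴.
θ = T·L/(G·J) = 24490 × 0.598 / (38.1×10⁹ × 2.068×10^-6) = 0.1859 rad.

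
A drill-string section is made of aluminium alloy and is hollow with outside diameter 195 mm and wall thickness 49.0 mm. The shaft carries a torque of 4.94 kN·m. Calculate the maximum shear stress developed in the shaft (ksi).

J = π(d_o⁴ − d_i⁴)/32 = π(0.195⁴ − 0.0970⁴)/32 = 1.333×10^-4 m⁴.
τ_max = T·r/J = 4940 × 0.0975 / 1.333×10^-4 = 3.614×10^6 Pa.

0.524 ksi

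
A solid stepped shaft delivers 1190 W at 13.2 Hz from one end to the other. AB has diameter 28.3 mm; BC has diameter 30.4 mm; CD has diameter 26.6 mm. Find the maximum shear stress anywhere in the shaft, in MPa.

3.88 MPa

ω = 2π·13.2 = 82.94 rad/s, so T = P/ω = 1190 / 82.94 = 14.35 N·m.
Under the same torque, τ_max = 16T/(πd³) is largest where d is smallest — segment CD (d = 26.6 mm).
τ_max = 16·14.35/(π·(0.0266)³) = 3.883×10^6 Pa.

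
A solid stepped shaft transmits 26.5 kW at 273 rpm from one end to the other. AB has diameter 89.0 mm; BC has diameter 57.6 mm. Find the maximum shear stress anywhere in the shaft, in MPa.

ω = 2π·273/60 = 28.59 rad/s, so T = P/ω = 26.5×10³ / 28.59 = 926.9 N·m.
Under the same torque, τ_max = 16T/(πd³) is largest where d is smallest — segment BC (d = 57.6 mm).
τ_max = 16·926.9/(π·(0.0576)³) = 2.470×10^7 Pa.

24.7 MPa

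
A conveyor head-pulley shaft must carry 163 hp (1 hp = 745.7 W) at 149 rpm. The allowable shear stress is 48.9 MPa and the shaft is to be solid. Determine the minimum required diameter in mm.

ω = 2π·149/60 = 15.60 rad/s, so T = P/ω = 163×745.7 / 15.60 = 7790 N·m.
For a solid shaft τ_max = 16T/(πd³), so d = (16T/(π τ_allow))^(1/3) = (16·7790/(π·4.89×10^7))^(1/3) = 0.09327 m.

93.3 mm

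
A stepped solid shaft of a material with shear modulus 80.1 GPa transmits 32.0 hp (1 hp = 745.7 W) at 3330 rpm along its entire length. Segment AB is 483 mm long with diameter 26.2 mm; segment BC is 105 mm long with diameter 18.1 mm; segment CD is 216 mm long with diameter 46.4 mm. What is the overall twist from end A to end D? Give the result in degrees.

ω = 2π·3330/60 = 348.7 rad/s, so T = P/ω = 32.0×745.7 / 348.7 = 68.43 N·m.
J_AB = π(0.0262)⁴/32 = 4.63×10^-8 m⁴; J_BC = π(0.0181)⁴/32 = 1.05×10^-8 m⁴; J_CD = π(0.0464)⁴/32 = 4.55×10^-7 m⁴.
θ = (T/G)·Σ L_i/J_i = (68.43/80.1×10⁹)·(0.483/4.63×10^-8 + 0.105/1.05×10^-8 + 0.216/4.55×10^-7) = 0.01784 rad.

1.02°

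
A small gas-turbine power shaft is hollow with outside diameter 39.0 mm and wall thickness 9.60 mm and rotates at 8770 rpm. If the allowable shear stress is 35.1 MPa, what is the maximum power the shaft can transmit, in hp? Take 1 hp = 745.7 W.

J = π(d_o⁴ − d_i⁴)/32 = π(0.0390⁴ − 0.0198⁴)/32 = 2.120×10^-7 m⁴.
T_max = τ_allow·J/r = 3.51×10^7 × 2.120×10^-7 / 0.0195 = 381.7 N·m.
ω = 2π·8770/60 = 918.4 rad/s, so P_max = T_max·ω = 3.505×10^5 W.

470 hp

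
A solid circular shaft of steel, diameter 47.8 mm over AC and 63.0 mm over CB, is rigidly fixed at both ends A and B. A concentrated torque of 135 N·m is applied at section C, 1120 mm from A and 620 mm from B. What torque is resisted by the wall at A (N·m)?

Compatibility: T_A·a/J_AC = T_B·b/J_CB with T_A + T_B = T₀.
J_AC = 5.13×10^-7 m⁴, J_CB = 1.55×10^-6 m⁴, so T_A = T₀·(J_AC/a)/((J_AC/a)+(J_CB/b)) = 20.93 N·m, T_B = 114.1 N·m.

20.9 N·m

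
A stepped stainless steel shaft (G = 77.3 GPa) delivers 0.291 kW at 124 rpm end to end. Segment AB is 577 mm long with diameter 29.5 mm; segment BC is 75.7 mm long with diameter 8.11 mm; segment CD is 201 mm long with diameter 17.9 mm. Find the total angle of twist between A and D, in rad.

ω = 2π·124/60 = 12.99 rad/s, so T = P/ω = 0.291×10³ / 12.99 = 22.41 N·m.
J_AB = π(0.0295)⁴/32 = 7.44×10^-8 m⁴; J_BC = π(0.00811)⁴/32 = 4.25×10^-10 m⁴; J_CD = π(0.0179)⁴/32 = 1.01×10^-8 m⁴.
θ = (T/G)·Σ L_i/J_i = (22.41/77.3×10⁹)·(0.577/7.44×10^-8 + 0.0757/4.25×10^-10 + 0.201/1.01×10^-8) = 0.05971 rad.

0.0597 rad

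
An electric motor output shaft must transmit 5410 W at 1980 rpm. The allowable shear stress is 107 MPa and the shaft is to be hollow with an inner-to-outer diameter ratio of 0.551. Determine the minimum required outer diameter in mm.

11.1 mm

ω = 2π·1980/60 = 207.3 rad/s, so T = P/ω = 5410 / 207.3 = 26.09 N·m.
For a hollow shaft with d_i/d_o = 0.551: τ_max = 16T/(π d_o³ (1−k⁴)), so d_o = [16T/(π τ_allow (1−k⁴))]^(1/3) = [16·26.09/(π·1.07×10^8·0.9078)]^(1/3) = 0.01110 m.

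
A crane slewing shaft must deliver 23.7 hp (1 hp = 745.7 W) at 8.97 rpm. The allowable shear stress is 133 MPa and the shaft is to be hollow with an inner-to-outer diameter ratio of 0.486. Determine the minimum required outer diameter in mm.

91.4 mm

ω = 2π·8.97/60 = 0.9393 rad/s, so T = P/ω = 23.7×745.7 / 0.9393 = 18810 N·m.
For a hollow shaft with d_i/d_o = 0.486: τ_max = 16T/(π d_o³ (1−k⁴)), so d_o = [16T/(π τ_allow (1−k⁴))]^(1/3) = [16·18810/(π·1.33×10^8·0.9442)]^(1/3) = 0.09138 m.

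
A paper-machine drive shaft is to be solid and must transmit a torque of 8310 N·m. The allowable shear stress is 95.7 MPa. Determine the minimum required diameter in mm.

76.2 mm

For a solid shaft τ_max = 16T/(πd³), so d = (16T/(π τ_allow))^(1/3) = (16·8310/(π·9.57×10^7))^(1/3) = 0.07619 m.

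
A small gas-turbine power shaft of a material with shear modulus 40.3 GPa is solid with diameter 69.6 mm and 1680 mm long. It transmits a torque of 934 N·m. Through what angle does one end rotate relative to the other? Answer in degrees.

J = πd⁴/32 = π(0.0696)⁴/32 = 2.304×10^-6 m⁴.
θ = T·L/(G·J) = 934.0 × 1.68 / (40.3×10⁹ × 2.304×10^-6) = 0.01690 rad.

0.968°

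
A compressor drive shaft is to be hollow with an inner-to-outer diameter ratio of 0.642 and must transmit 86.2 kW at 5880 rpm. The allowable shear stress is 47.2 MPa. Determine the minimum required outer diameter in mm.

26.3 mm

ω = 2π·5880/60 = 615.8 rad/s, so T = P/ω = 86.2×10³ / 615.8 = 140.0 N·m.
For a hollow shaft with d_i/d_o = 0.642: τ_max = 16T/(π d_o³ (1−k⁴)), so d_o = [16T/(π τ_allow (1−k⁴))]^(1/3) = [16·140.0/(π·4.72×10^7·0.8301)]^(1/3) = 0.02630 m.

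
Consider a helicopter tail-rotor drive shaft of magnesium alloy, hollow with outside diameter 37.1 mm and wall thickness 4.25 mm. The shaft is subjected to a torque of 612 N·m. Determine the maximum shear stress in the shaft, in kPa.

J = π(d_o⁴ − d_i⁴)/32 = π(0.0371⁴ − 0.0286⁴)/32 = 1.203×10^-7 m⁴.
τ_max = T·r/J = 612.0 × 0.0186 / 1.203×10^-7 = 9.436×10^7 Pa.

94400 kPa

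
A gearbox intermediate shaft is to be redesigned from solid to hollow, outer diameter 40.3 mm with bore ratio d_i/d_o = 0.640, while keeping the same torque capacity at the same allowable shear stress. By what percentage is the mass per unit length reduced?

33.3 %

Equal τ_max and T ⇒ the solid shaft needs d_s³ = d_o³(1−k⁴), so d_s = 40.3·(1−0.640⁴)^(1/3) = 37.91 mm.
Area ratio A_h/A_s = d_o²(1−k²)/d_s² = (1−k²)/(1−k⁴)^(2/3) = 0.6673.
Mass saving = 1 − 0.6673 = 33.3 %.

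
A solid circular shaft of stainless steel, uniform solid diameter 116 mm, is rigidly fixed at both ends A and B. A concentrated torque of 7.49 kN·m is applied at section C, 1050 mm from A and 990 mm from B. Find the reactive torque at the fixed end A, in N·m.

3630 N·m

With uniform GJ and both ends fixed, compatibility θ_AC = θ_CB gives T_A·a = T_B·b, together with T_A + T_B = T₀.
T_A = T₀·b/(a+b) = 7490·990/2040 = 3635 N·m; T_B = 3855 N·m.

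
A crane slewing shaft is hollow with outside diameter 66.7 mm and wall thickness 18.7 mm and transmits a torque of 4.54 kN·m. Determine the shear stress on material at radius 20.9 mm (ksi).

J = π(d_o⁴ − d_i⁴)/32 = π(0.0667⁴ − 0.0293⁴)/32 = 1.871×10^-6 m⁴.
Shear stress varies linearly with radius: τ = T·r/J = 4540 × 0.0209 / 1.871×10^-6 = 5.072×10^7 Pa.

7.36 ksi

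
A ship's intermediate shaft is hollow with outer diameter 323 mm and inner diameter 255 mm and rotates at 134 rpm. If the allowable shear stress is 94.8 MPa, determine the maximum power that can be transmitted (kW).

J = π(d_o⁴ − d_i⁴)/32 = π(0.323⁴ − 0.255⁴)/32 = 6.535×10^-4 m⁴.
T_max = τ_allow·J/r = 9.48×10^7 × 6.535×10^-4 / 0.162 = 383600 N·m.
ω = 2π·134/60 = 14.03 rad/s, so P_max = T_max·ω = 5.383×10^6 W.

5380 kW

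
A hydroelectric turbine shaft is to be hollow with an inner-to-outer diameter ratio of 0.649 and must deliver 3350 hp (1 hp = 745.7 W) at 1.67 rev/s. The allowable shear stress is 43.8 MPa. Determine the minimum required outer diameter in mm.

ω = 2π·1.67 = 10.49 rad/s, so T = P/ω = 3350×745.7 / 10.49 = 238100 N·m.
For a hollow shaft with d_i/d_o = 0.649: τ_max = 16T/(π d_o³ (1−k⁴)), so d_o = [16T/(π τ_allow (1−k⁴))]^(1/3) = [16·238100/(π·4.38×10^7·0.8226)]^(1/3) = 0.3229 m.

323 mm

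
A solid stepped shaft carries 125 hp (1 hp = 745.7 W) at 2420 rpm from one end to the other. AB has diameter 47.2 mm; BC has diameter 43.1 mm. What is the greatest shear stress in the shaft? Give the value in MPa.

ω = 2π·2420/60 = 253.4 rad/s, so T = P/ω = 125×745.7 / 253.4 = 367.8 N·m.
Under the same torque, τ_max = 16T/(πd³) is largest where d is smallest — segment BC (d = 43.1 mm).
τ_max = 16·367.8/(π·(0.0431)³) = 2.340×10^7 Pa.

23.4 MPa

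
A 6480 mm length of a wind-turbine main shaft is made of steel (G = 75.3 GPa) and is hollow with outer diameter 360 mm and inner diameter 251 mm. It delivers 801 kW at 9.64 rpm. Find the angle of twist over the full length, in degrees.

3.11°

ω = 2π·9.64/60 = 1.009 rad/s, so T = P/ω = 801×10³ / 1.009 = 793500 N·m.
J = π(d_o⁴ − d_i⁴)/32 = π(0.360⁴ − 0.251⁴)/32 = 1.259×10^-3 m⁴.
θ = T·L/(G·J) = 793500 × 6.48 / (75.3×10⁹ × 1.259×10^-3) = 0.05422 rad.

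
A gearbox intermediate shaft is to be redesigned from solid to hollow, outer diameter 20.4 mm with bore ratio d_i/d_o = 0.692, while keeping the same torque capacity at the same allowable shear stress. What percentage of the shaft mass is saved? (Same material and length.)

38.0 %

Equal τ_max and T ⇒ the solid shaft needs d_s³ = d_o³(1−k⁴), so d_s = 20.4·(1−0.692⁴)^(1/3) = 18.70 mm.
Area ratio A_h/A_s = d_o²(1−k²)/d_s² = (1−k²)/(1−k⁴)^(2/3) = 0.6200.
Mass saving = 1 − 0.6200 = 38.0 %.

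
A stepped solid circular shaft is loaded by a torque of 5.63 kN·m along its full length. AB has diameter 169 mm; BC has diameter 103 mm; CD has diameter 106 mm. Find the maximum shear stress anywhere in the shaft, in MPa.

26.2 MPa

Under the same torque, τ_max = 16T/(πd³) is largest where d is smallest — segment BC (d = 103 mm).
τ_max = 16·5630/(π·(0.103)³) = 2.624×10^7 Pa.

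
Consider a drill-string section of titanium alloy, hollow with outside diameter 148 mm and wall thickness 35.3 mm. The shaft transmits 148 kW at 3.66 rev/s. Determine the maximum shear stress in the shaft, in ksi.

1.59 ksi

ω = 2π·3.66 = 23.00 rad/s, so T = P/ω = 148×10³ / 23.00 = 6436 N·m.
J = π(d_o⁴ − d_i⁴)/32 = π(0.148⁴ − 0.0774⁴)/32 = 4.358×10^-5 m⁴.
τ_max = T·r/J = 6436 × 0.0740 / 4.358×10^-5 = 1.093×10^7 Pa.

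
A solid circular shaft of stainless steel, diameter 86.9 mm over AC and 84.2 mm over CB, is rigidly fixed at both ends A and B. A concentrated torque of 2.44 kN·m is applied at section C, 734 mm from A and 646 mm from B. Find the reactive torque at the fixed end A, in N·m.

1220 N·m

Compatibility: T_A·a/J_AC = T_B·b/J_CB with T_A + T_B = T₀.
J_AC = 5.60×10^-6 m⁴, J_CB = 4.93×10^-6 m⁴, so T_A = T₀·(J_AC/a)/((J_AC/a)+(J_CB/b)) = 1219 N·m, T_B = 1221 N·m.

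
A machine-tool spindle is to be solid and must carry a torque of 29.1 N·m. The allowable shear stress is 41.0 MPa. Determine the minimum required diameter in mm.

For a solid shaft τ_max = 16T/(πd³), so d = (16T/(π τ_allow))^(1/3) = (16·29.10/(π·4.10×10^7))^(1/3) = 0.01535 m.

15.3 mm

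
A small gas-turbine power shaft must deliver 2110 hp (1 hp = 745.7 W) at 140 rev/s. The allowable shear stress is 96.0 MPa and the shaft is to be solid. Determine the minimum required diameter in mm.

45.6 mm

ω = 2π·140 = 879.6 rad/s, so T = P/ω = 2110×745.7 / 879.6 = 1789 N·m.
For a solid shaft τ_max = 16T/(πd³), so d = (16T/(π τ_allow))^(1/3) = (16·1789/(π·9.60×10^7))^(1/3) = 0.04561 m.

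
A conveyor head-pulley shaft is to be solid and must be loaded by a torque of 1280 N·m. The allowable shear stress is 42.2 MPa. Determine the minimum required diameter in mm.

For a solid shaft τ_max = 16T/(πd³), so d = (16T/(π τ_allow))^(1/3) = (16·1280/(π·4.22×10^7))^(1/3) = 0.05366 m.

53.7 mm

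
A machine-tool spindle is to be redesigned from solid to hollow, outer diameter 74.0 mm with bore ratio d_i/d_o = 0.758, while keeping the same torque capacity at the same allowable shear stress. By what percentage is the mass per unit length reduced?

Equal τ_max and T ⇒ the solid shaft needs d_s³ = d_o³(1−k⁴), so d_s = 74.0·(1−0.758⁴)^(1/3) = 64.75 mm.
Area ratio A_h/A_s = d_o²(1−k²)/d_s² = (1−k²)/(1−k⁴)^(2/3) = 0.5557.
Mass saving = 1 − 0.5557 = 44.4 %.

44.4 %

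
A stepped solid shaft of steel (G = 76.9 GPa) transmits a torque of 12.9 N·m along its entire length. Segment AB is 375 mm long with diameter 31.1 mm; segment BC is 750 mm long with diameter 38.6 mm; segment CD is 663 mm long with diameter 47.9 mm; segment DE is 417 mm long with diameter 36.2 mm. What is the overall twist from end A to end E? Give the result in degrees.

J_AB = π(0.0311)⁴/32 = 9.18×10^-8 m⁴; J_BC = π(0.0386)⁴/32 = 2.18×10^-7 m⁴; J_CD = π(0.0479)⁴/32 = 5.17×10^-7 m⁴; J_DE = π(0.0362)⁴/32 = 1.69×10^-7 m⁴.
θ = (T/G)·Σ L_i/J_i = (12.90/76.9×10⁹)·(0.375/9.18×10^-8 + 0.750/2.18×10^-7 + 0.663/5.17×10^-7 + 0.417/1.69×10^-7) = 1.892×10^-3 rad.

0.108°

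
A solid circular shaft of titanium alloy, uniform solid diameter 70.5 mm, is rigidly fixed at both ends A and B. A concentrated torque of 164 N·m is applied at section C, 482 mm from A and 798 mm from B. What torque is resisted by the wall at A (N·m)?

102 N·m

With uniform GJ and both ends fixed, compatibility θ_AC = θ_CB gives T_A·a = T_B·b, together with T_A + T_B = T₀.
T_A = T₀·b/(a+b) = 164.0·798/1280 = 102.2 N·m; T_B = 61.76 N·m.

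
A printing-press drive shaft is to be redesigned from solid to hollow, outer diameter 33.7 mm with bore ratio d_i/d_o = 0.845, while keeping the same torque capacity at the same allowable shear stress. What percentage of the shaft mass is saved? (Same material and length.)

54.0 %

Equal τ_max and T ⇒ the solid shaft needs d_s³ = d_o³(1−k⁴), so d_s = 33.7·(1−0.845⁴)^(1/3) = 26.57 mm.
Area ratio A_h/A_s = d_o²(1−k²)/d_s² = (1−k²)/(1−k⁴)^(2/3) = 0.4600.
Mass saving = 1 − 0.4600 = 54.0 %.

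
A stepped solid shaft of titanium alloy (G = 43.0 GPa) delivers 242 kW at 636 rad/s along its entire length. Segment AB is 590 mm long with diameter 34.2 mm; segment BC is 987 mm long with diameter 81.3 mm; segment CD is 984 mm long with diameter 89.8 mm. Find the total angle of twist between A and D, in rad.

ω = 636 rad/s, so T = P/ω = 242×10³ / 636.0 = 380.5 N·m.
J_AB = π(0.0342)⁴/32 = 1.34×10^-7 m⁴; J_BC = π(0.0813)⁴/32 = 4.29×10^-6 m⁴; J_CD = π(0.0898)⁴/32 = 6.38×10^-6 m⁴.
θ = (T/G)·Σ L_i/J_i = (380.5/43.0×10⁹)·(0.590/1.34×10^-7 + 0.987/4.29×10^-6 + 0.984/6.38×10^-6) = 0.04227 rad.

0.0423 rad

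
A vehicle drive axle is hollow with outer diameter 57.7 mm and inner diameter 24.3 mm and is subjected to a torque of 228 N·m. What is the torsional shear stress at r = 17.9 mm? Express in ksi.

J = π(d_o⁴ − d_i⁴)/32 = π(0.0577⁴ − 0.0243⁴)/32 = 1.054×10^-6 m⁴.
Shear stress varies linearly with radius: τ = T·r/J = 228.0 × 0.0179 / 1.054×10^-6 = 3.872×10^6 Pa.

0.562 ksi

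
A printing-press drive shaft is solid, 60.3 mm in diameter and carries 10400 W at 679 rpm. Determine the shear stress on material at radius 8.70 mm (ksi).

0.142 ksi

ω = 2π·679/60 = 71.10 rad/s, so T = P/ω = 10400 / 71.10 = 146.3 N·m.
J = πd⁴/32 = π(0.0603)⁴/32 = 1.298×10^-6 m⁴.
Shear stress varies linearly with radius: τ = T·r/J = 146.3 × 0.00870 / 1.298×10^-6 = 9.804×10^5 Pa.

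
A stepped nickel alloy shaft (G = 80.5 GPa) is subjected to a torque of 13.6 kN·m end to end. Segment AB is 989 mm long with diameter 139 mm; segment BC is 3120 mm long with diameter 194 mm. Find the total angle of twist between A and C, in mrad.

8.35 mrad

J_AB = π(0.139)⁴/32 = 3.66×10^-5 m⁴; J_BC = π(0.194)⁴/32 = 1.39×10^-4 m⁴.
θ = (T/G)·Σ L_i/J_i = (13600/80.5×10⁹)·(0.989/3.66×10^-5 + 3.12/1.39×10^-4) = 8.350×10^-3 rad.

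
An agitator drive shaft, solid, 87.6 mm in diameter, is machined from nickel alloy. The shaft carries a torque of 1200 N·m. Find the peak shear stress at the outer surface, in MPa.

J = πd⁴/32 = π(0.0876)⁴/32 = 5.781×10^-6 m⁴.
τ_max = T·r/J = 1200 × 0.0438 / 5.781×10^-6 = 9.092×10^6 Pa.

9.09 MPa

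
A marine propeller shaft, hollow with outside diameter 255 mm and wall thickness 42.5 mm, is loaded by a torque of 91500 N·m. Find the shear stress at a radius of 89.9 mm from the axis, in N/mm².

24.7 N/mm²

J = π(d_o⁴ − d_i⁴)/32 = π(0.255⁴ − 0.170⁴)/32 = 3.331×10^-4 m⁴.
Shear stress varies linearly with radius: τ = T·r/J = 91500 × 0.0899 / 3.331×10^-4 = 2.469×10^7 Pa.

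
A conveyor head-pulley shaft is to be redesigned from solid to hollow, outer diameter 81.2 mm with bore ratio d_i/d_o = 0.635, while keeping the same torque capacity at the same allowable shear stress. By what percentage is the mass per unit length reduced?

Equal τ_max and T ⇒ the solid shaft needs d_s³ = d_o³(1−k⁴), so d_s = 81.2·(1−0.635⁴)^(1/3) = 76.54 mm.
Area ratio A_h/A_s = d_o²(1−k²)/d_s² = (1−k²)/(1−k⁴)^(2/3) = 0.6717.
Mass saving = 1 − 0.6717 = 32.8 %.

32.8 %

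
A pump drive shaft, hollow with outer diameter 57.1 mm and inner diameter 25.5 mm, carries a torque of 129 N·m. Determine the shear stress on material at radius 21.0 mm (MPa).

2.70 MPa

J = π(d_o⁴ − d_i⁴)/32 = π(0.0571⁴ − 0.0255⁴)/32 = 1.002×10^-6 m⁴.
Shear stress varies linearly with radius: τ = T·r/J = 129.0 × 0.0210 / 1.002×10^-6 = 2.703×10^6 Pa.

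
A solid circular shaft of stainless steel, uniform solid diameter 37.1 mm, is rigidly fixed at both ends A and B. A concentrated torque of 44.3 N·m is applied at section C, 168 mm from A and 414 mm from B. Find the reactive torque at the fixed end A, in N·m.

31.5 N·m

With uniform GJ and both ends fixed, compatibility θ_AC = θ_CB gives T_A·a = T_B·b, together with T_A + T_B = T₀.
T_A = T₀·b/(a+b) = 44.30·414/582.0 = 31.51 N·m; T_B = 12.79 N·m.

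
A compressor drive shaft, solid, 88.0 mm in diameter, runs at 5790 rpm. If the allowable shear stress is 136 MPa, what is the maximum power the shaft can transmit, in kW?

J = πd⁴/32 = π(0.0880)⁴/32 = 5.887×10^-6 m⁴.
T_max = τ_allow·J/r = 1.36×10^8 × 5.887×10^-6 / 0.0440 = 18200 N·m.
ω = 2π·5790/60 = 606.3 rad/s, so P_max = T_max·ω = 1.103×10^7 W.

11000 kW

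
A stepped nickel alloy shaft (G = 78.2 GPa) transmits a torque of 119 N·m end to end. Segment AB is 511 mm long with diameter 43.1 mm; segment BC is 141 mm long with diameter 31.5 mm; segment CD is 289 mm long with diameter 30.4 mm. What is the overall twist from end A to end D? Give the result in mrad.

9.76 mrad

J_AB = π(0.0431)⁴/32 = 3.39×10^-7 m⁴; J_BC = π(0.0315)⁴/32 = 9.67×10^-8 m⁴; J_CD = π(0.0304)⁴/32 = 8.38×10^-8 m⁴.
θ = (T/G)·Σ L_i/J_i = (119.0/78.2×10⁹)·(0.511/3.39×10^-7 + 0.141/9.67×10^-8 + 0.289/8.38×10^-8) = 9.760×10^-3 rad.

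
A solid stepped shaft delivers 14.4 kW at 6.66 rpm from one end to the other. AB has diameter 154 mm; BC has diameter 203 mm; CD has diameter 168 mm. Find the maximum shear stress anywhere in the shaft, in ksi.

4.18 ksi

ω = 2π·6.66/60 = 0.6974 rad/s, so T = P/ω = 14.4×10³ / 0.6974 = 20650 N·m.
Under the same torque, τ_max = 16T/(πd³) is largest where d is smallest — segment AB (d = 154 mm).
τ_max = 16·20650/(π·(0.154)³) = 2.879×10^7 Pa.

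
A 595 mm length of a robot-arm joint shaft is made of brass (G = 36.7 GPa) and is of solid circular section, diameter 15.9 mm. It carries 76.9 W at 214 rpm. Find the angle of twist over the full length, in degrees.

0.508°

ω = 2π·214/60 = 22.41 rad/s, so T = P/ω = 76.9 / 22.41 = 3.431 N·m.
J = πd⁴/32 = π(0.0159)⁴/32 = 6.275×10^-9 m⁴.
θ = T·L/(G·J) = 3.431 × 0.595 / (36.7×10⁹ × 6.275×10^-9) = 8.866×10^-3 rad.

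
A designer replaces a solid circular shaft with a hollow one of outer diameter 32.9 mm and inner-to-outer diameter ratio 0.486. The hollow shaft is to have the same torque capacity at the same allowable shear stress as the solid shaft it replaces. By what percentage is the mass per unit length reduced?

Equal τ_max and T ⇒ the solid shaft needs d_s³ = d_o³(1−k⁴), so d_s = 32.9·(1−0.486⁴)^(1/3) = 32.28 mm.
Area ratio A_h/A_s = d_o²(1−k²)/d_s² = (1−k²)/(1−k⁴)^(2/3) = 0.7936.
Mass saving = 1 − 0.7936 = 20.6 %.

20.6 %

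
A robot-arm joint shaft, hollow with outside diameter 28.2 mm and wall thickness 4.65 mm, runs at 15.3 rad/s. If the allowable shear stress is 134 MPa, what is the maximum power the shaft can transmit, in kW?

J = π(d_o⁴ − d_i⁴)/32 = π(0.0282⁴ − 0.0189⁴)/32 = 4.956×10^-8 m⁴.
T_max = τ_allow·J/r = 1.34×10^8 × 4.956×10^-8 / 0.0141 = 471.0 N·m.
ω = 15.3 rad/s, so P_max = T_max·ω = 7206 W.

7.21 kW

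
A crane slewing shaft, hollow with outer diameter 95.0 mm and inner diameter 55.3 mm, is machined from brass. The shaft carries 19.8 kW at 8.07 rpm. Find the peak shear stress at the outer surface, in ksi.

22.8 ksi

ω = 2π·8.07/60 = 0.8451 rad/s, so T = P/ω = 19.8×10³ / 0.8451 = 23430 N·m.
J = π(d_o⁴ − d_i⁴)/32 = π(0.0950⁴ − 0.0553⁴)/32 = 7.078×10^-6 m⁴.
τ_max = T·r/J = 23430 × 0.0475 / 7.078×10^-6 = 1.572×10^8 Pa.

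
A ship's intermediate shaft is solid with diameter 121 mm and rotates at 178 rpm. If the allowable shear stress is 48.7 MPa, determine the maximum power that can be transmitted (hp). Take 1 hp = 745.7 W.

J = πd⁴/32 = π(0.121)⁴/32 = 2.104×10^-5 m⁴.
T_max = τ_allow·J/r = 4.87×10^7 × 2.104×10^-5 / 0.0605 = 16940 N·m.
ω = 2π·178/60 = 18.64 rad/s, so P_max = T_max·ω = 3.158×10^5 W.

423 hp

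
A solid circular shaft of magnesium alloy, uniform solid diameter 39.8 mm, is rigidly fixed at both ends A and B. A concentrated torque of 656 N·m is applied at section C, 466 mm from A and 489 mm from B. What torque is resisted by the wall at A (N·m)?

With uniform GJ and both ends fixed, compatibility θ_AC = θ_CB gives T_A·a = T_B·b, together with T_A + T_B = T₀.
T_A = T₀·b/(a+b) = 656.0·489/955.0 = 335.9 N·m; T_B = 320.1 N·m.

336 N·m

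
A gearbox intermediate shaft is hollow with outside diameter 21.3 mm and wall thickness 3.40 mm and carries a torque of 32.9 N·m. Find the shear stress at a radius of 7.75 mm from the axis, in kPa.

16100 kPa

J = π(d_o⁴ − d_i⁴)/32 = π(0.0213⁴ − 0.0145⁴)/32 = 1.587×10^-8 m⁴.
Shear stress varies linearly with radius: τ = T·r/J = 32.90 × 0.00775 / 1.587×10^-8 = 1.607×10^7 Pa.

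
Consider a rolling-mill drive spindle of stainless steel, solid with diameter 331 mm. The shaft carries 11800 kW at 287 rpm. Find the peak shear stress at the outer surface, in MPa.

55.1 MPa

ω = 2π·287/60 = 30.05 rad/s, so T = P/ω = 11800×10³ / 30.05 = 392600 N·m.
J = πd⁴/32 = π(0.331)⁴/32 = 1.178×10^-3 m⁴.
τ_max = T·r/J = 392600 × 0.166 / 1.178×10^-3 = 5.514×10^7 Pa.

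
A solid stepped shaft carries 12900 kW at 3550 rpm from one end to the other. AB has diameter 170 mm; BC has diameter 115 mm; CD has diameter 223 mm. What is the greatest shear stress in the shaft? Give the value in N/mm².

ω = 2π·3550/60 = 371.8 rad/s, so T = P/ω = 12900×10³ / 371.8 = 34700 N·m.
Under the same torque, τ_max = 16T/(πd³) is largest where d is smallest — segment BC (d = 115 mm).
τ_max = 16·34700/(π·(0.115)³) = 1.162×10^8 Pa.

116 N/mm²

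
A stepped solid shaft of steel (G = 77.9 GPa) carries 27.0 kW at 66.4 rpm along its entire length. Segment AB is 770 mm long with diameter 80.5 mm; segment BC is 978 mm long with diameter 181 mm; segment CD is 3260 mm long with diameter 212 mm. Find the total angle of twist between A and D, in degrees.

0.607°

ω = 2π·66.4/60 = 6.953 rad/s, so T = P/ω = 27.0×10³ / 6.953 = 3883 N·m.
J_AB = π(0.0805)⁴/32 = 4.12×10^-6 m⁴; J_BC = π(0.181)⁴/32 = 1.05×10^-4 m⁴; J_CD = π(0.212)⁴/32 = 1.98×10^-4 m⁴.
θ = (T/G)·Σ L_i/J_i = (3883/77.9×10⁹)·(0.770/4.12×10^-6 + 0.978/1.05×10^-4 + 3.26/1.98×10^-4) = 0.01059 rad.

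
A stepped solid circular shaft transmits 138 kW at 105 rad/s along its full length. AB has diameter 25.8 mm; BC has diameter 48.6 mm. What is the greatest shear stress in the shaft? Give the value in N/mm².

390 N/mm²

ω = 105 rad/s, so T = P/ω = 138×10³ / 105.0 = 1314 N·m.
Under the same torque, τ_max = 16T/(πd³) is largest where d is smallest — segment AB (d = 25.8 mm).
τ_max = 16·1314/(π·(0.0258)³) = 3.898×10^8 Pa.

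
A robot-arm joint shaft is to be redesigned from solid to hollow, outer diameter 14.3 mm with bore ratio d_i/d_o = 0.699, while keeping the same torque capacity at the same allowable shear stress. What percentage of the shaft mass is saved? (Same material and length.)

Equal τ_max and T ⇒ the solid shaft needs d_s³ = d_o³(1−k⁴), so d_s = 14.3·(1−0.699⁴)^(1/3) = 13.06 mm.
Area ratio A_h/A_s = d_o²(1−k²)/d_s² = (1−k²)/(1−k⁴)^(2/3) = 0.6134.
Mass saving = 1 − 0.6134 = 38.7 %.

38.7 %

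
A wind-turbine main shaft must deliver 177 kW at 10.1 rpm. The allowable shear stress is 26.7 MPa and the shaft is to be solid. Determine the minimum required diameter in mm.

317 mm

ω = 2π·10.1/60 = 1.058 rad/s, so T = P/ω = 177×10³ / 1.058 = 167300 N·m.
For a solid shaft τ_max = 16T/(πd³), so d = (16T/(π τ_allow))^(1/3) = (16·167300/(π·2.67×10^7))^(1/3) = 0.3172 m.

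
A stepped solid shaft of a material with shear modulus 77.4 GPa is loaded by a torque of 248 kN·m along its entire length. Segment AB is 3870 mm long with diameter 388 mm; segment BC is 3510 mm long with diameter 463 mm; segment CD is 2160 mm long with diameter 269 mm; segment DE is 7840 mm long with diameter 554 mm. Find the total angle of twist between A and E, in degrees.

J_AB = π(0.388)⁴/32 = 2.22×10^-3 m⁴; J_BC = π(0.463)⁴/32 = 4.51×10^-3 m⁴; J_CD = π(0.269)⁴/32 = 5.14×10^-4 m⁴; J_DE = π(0.554)⁴/32 = 9.25×10^-3 m⁴.
θ = (T/G)·Σ L_i/J_i = (248000/77.4×10⁹)·(3.87/2.22×10^-3 + 3.51/4.51×10^-3 + 2.16/5.14×10^-4 + 7.84/9.25×10^-3) = 0.02425 rad.

1.39°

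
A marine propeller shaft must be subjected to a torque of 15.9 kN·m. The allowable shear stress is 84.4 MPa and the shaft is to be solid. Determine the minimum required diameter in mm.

98.6 mm

For a solid shaft τ_max = 16T/(πd³), so d = (16T/(π τ_allow))^(1/3) = (16·15900/(π·8.44×10^7))^(1/3) = 0.09863 m.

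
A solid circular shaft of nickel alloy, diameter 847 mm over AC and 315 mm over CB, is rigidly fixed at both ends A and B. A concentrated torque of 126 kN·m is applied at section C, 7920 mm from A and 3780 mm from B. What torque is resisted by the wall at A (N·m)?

Compatibility: T_A·a/J_AC = T_B·b/J_CB with T_A + T_B = T₀.
J_AC = 0.0505 m⁴, J_CB = 9.67×10^-4 m⁴, so T_A = T₀·(J_AC/a)/((J_AC/a)+(J_CB/b)) = 121100 N·m, T_B = 4856 N·m.

121000 N·m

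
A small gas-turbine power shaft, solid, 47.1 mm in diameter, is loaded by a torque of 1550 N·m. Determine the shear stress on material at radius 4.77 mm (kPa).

15300 kPa

J = πd⁴/32 = π(0.0471)⁴/32 = 4.832×10^-7 m⁴.
Shear stress varies linearly with radius: τ = T·r/J = 1550 × 0.00477 / 4.832×10^-7 = 1.530×10^7 Pa.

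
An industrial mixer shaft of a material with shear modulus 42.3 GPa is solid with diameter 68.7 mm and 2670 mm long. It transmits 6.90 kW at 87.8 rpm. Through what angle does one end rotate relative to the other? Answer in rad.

ω = 2π·87.8/60 = 9.194 rad/s, so T = P/ω = 6.90×10³ / 9.194 = 750.5 N·m.
J = πd⁴/32 = π(0.0687)⁴/32 = 2.187×10^-6 m⁴.
θ = T·L/(G·J) = 750.5 × 2.67 / (42.3×10⁹ × 2.187×10^-6) = 0.02166 rad.

0.0217 rad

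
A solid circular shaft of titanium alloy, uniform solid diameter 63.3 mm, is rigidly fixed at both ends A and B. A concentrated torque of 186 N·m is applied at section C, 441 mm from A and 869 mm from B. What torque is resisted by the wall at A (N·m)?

With uniform GJ and both ends fixed, compatibility θ_AC = θ_CB gives T_A·a = T_B·b, together with T_A + T_B = T₀.
T_A = T₀·b/(a+b) = 186.0·869/1310 = 123.4 N·m; T_B = 62.62 N·m.

123 N·m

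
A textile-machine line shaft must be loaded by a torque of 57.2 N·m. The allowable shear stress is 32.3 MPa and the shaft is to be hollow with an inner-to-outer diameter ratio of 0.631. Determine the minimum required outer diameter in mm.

22.0 mm

For a hollow shaft with d_i/d_o = 0.631: τ_max = 16T/(π d_o³ (1−k⁴)), so d_o = [16T/(π τ_allow (1−k⁴))]^(1/3) = [16·57.20/(π·3.23×10^7·0.8415)]^(1/3) = 0.02205 m.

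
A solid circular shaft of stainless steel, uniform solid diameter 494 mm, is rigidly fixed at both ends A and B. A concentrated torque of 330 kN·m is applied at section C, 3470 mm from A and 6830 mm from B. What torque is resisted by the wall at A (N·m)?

219000 N·m

With uniform GJ and both ends fixed, compatibility θ_AC = θ_CB gives T_A·a = T_B·b, together with T_A + T_B = T₀.
T_A = T₀·b/(a+b) = 330000·6830/10300 = 218800 N·m; T_B = 111200 N·m.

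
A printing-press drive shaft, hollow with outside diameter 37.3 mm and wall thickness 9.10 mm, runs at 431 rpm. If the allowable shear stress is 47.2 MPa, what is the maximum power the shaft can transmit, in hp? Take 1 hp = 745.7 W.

27.1 hp

J = π(d_o⁴ − d_i⁴)/32 = π(0.0373⁴ − 0.0191⁴)/32 = 1.770×10^-7 m⁴.
T_max = τ_allow·J/r = 4.72×10^7 × 1.770×10^-7 / 0.0186 = 447.9 N·m.
ω = 2π·431/60 = 45.13 rad/s, so P_max = T_max·ω = 2.021×10^4 W.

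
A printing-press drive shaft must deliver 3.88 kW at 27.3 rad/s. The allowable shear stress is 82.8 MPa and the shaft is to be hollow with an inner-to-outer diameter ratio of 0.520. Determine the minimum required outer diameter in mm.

ω = 27.3 rad/s, so T = P/ω = 3.88×10³ / 27.30 = 142.1 N·m.
For a hollow shaft with d_i/d_o = 0.520: τ_max = 16T/(π d_o³ (1−k⁴)), so d_o = [16T/(π τ_allow (1−k⁴))]^(1/3) = [16·142.1/(π·8.28×10^7·0.9269)]^(1/3) = 0.02113 m.

21.1 mm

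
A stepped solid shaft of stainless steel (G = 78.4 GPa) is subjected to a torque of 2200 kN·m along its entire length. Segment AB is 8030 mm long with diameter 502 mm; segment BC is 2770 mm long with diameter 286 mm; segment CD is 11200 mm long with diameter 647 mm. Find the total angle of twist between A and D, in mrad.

173 mrad

J_AB = π(0.502)⁴/32 = 6.23×10^-3 m⁴; J_BC = π(0.286)⁴/32 = 6.57×10^-4 m⁴; J_CD = π(0.647)⁴/32 = 0.0172 m⁴.
θ = (T/G)·Σ L_i/J_i = (2.200e6/78.4×10⁹)·(8.03/6.23×10^-3 + 2.77/6.57×10^-4 + 11.2/0.0172) = 0.1727 rad.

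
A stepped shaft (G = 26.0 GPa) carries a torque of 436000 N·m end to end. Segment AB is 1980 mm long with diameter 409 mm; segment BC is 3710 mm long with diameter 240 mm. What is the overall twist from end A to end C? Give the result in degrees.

J_AB = π(0.409)⁴/32 = 2.75×10^-3 m⁴; J_BC = π(0.240)⁴/32 = 3.26×10^-4 m⁴.
θ = (T/G)·Σ L_i/J_i = (436000/26.0×10⁹)·(1.98/2.75×10^-3 + 3.71/3.26×10^-4) = 0.2031 rad.

11.6°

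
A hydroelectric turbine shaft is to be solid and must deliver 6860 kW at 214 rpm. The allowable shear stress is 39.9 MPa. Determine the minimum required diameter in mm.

339 mm

ω = 2π·214/60 = 22.41 rad/s, so T = P/ω = 6860×10³ / 22.41 = 306100 N·m.
For a solid shaft τ_max = 16T/(πd³), so d = (16T/(π τ_allow))^(1/3) = (16·306100/(π·3.99×10^7))^(1/3) = 0.3393 m.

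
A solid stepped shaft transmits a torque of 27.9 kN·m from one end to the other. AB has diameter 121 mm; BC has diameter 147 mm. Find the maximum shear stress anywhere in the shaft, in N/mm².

80.2 N/mm²

Under the same torque, τ_max = 16T/(πd³) is largest where d is smallest — segment AB (d = 121 mm).
τ_max = 16·27900/(π·(0.121)³) = 8.021×10^7 Pa.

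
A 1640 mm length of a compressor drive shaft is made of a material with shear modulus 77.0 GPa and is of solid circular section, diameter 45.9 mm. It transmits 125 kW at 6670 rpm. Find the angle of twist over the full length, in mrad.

ω = 2π·6670/60 = 698.5 rad/s, so T = P/ω = 125×10³ / 698.5 = 179.0 N·m.
J = πd⁴/32 = π(0.0459)⁴/32 = 4.358×10^-7 m⁴.
θ = T·L/(G·J) = 179.0 × 1.64 / (77.0×10⁹ × 4.358×10^-7) = 8.747×10^-3 rad.

8.75 mrad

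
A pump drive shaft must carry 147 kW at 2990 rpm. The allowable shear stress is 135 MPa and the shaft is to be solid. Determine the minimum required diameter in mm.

ω = 2π·2990/60 = 313.1 rad/s, so T = P/ω = 147×10³ / 313.1 = 469.5 N·m.
For a solid shaft τ_max = 16T/(πd³), so d = (16T/(π τ_allow))^(1/3) = (16·469.5/(π·1.35×10^8))^(1/3) = 0.02607 m.

26.1 mm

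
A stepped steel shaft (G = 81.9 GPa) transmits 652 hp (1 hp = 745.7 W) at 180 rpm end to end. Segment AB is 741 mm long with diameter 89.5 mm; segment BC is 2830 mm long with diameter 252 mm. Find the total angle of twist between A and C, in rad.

ω = 2π·180/60 = 18.85 rad/s, so T = P/ω = 652×745.7 / 18.85 = 25790 N·m.
J_AB = π(0.0895)⁴/32 = 6.30×10^-6 m⁴; J_BC = π(0.252)⁴/32 = 3.96×10^-4 m⁴.
θ = (T/G)·Σ L_i/J_i = (25790/81.9×10⁹)·(0.741/6.30×10^-6 + 2.83/3.96×10^-4) = 0.03930 rad.

0.0393 rad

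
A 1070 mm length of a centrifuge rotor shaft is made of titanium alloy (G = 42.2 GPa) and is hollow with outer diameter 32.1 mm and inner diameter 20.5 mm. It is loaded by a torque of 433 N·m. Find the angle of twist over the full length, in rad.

J = π(d_o⁴ − d_i⁴)/32 = π(0.0321⁴ − 0.0205⁴)/32 = 8.690×10^-8 m⁴.
θ = T·L/(G·J) = 433.0 × 1.07 / (42.2×10⁹ × 8.690×10^-8) = 0.1263 rad.

0.126 rad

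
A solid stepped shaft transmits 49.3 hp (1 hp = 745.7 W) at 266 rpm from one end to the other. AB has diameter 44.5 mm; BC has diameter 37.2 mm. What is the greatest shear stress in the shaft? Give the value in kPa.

ω = 2π·266/60 = 27.86 rad/s, so T = P/ω = 49.3×745.7 / 27.86 = 1320 N·m.
Under the same torque, τ_max = 16T/(πd³) is largest where d is smallest — segment BC (d = 37.2 mm).
τ_max = 16·1320/(π·(0.0372)³) = 1.306×10^8 Pa.

131000 kPa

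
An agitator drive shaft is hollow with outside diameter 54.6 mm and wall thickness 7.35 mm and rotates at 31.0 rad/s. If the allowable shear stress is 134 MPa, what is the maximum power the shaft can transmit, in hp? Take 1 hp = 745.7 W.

J = π(d_o⁴ − d_i⁴)/32 = π(0.0546⁴ − 0.0399⁴)/32 = 6.237×10^-7 m⁴.
T_max = τ_allow·J/r = 1.34×10^8 × 6.237×10^-7 / 0.0273 = 3061 N·m.
ω = 31.0 rad/s, so P_max = T_max·ω = 9.490×10^4 W.

127 hp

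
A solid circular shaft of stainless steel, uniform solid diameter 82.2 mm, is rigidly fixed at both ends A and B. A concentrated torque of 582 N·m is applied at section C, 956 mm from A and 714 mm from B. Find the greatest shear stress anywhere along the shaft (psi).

With uniform GJ and both ends fixed, compatibility θ_AC = θ_CB gives T_A·a = T_B·b, together with T_A + T_B = T₀.
T_A = T₀·b/(a+b) = 582.0·714/1670 = 248.8 N·m; T_B = 333.2 N·m.
τ in each portion: τ_AC = 2.28×10^6 Pa, τ_CB = 3.06×10^6 Pa; maximum is in CB.
τ_max = T_CB·r/J = 333.2·0.0411/4.48×10^-6 = 3.055×10^6 Pa.

443 psi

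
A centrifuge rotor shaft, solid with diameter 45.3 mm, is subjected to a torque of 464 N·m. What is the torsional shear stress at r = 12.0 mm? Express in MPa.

J = πd⁴/32 = π(0.0453)⁴/32 = 4.134×10^-7 m⁴.
Shear stress varies linearly with radius: τ = T·r/J = 464.0 × 0.0120 / 4.134×10^-7 = 1.347×10^7 Pa.

13.5 MPa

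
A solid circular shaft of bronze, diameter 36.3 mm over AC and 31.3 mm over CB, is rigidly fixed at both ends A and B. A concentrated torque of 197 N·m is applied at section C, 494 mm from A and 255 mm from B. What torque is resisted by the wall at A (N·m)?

95.1 N·m

Compatibility: T_A·a/J_AC = T_B·b/J_CB with T_A + T_B = T₀.
J_AC = 1.70×10^-7 m⁴, J_CB = 9.42×10^-8 m⁴, so T_A = T₀·(J_AC/a)/((J_AC/a)+(J_CB/b)) = 95.13 N·m, T_B = 101.9 N·m.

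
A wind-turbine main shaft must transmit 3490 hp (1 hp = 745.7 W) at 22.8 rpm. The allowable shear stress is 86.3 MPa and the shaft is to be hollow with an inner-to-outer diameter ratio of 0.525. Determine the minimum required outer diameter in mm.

411 mm

ω = 2π·22.8/60 = 2.388 rad/s, so T = P/ω = 3490×745.7 / 2.388 = 1.090e6 N·m.
For a hollow shaft with d_i/d_o = 0.525: τ_max = 16T/(π d_o³ (1−k⁴)), so d_o = [16T/(π τ_allow (1−k⁴))]^(1/3) = [16·1.090e6/(π·8.63×10^7·0.9240)]^(1/3) = 0.4114 m.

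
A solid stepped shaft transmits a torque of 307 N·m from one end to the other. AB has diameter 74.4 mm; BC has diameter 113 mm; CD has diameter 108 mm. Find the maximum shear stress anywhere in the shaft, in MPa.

Under the same torque, τ_max = 16T/(πd³) is largest where d is smallest — segment AB (d = 74.4 mm).
τ_max = 16·307.0/(π·(0.0744)³) = 3.797×10^6 Pa.

3.80 MPa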